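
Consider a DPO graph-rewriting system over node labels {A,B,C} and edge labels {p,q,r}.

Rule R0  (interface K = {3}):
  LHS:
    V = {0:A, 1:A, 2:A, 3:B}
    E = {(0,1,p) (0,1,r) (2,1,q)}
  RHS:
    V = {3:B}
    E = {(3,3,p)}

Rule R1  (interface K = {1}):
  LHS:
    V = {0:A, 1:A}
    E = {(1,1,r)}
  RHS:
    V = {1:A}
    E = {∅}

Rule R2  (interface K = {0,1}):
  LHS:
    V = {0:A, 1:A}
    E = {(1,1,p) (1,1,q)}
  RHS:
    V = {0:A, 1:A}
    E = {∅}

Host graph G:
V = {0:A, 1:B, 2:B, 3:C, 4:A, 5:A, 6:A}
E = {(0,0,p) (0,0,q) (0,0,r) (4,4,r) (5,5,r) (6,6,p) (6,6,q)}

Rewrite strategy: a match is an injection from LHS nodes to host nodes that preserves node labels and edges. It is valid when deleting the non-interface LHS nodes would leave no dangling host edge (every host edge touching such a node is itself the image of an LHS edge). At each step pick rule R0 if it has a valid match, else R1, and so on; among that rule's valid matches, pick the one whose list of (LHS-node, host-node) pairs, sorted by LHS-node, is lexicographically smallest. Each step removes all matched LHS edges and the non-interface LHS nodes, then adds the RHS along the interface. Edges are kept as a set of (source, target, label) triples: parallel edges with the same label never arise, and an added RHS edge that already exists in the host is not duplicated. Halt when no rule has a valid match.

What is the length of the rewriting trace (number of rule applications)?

Answer: 5

Rewrite trace:
start.  V:7 E:7  edges: 0-p->0 0-q->0 0-r->0 4-r->4 5-r->5 6-p->6 6-q->6
1. fire R2 via {0↦0, 1↦6}  →  V:7 E:5  edges: 0-p->0 0-q->0 0-r->0 4-r->4 5-r->5
2. fire R1 via {0↦6, 1↦0}  →  V:6 E:4  edges: 0-p->0 0-q->0 4-r->4 5-r->5
3. fire R2 via {0↦4, 1↦0}  →  V:6 E:2  edges: 4-r->4 5-r->5
4. fire R1 via {0↦0, 1↦4}  →  V:5 E:1  edges: 5-r->5
5. fire R1 via {0↦4, 1↦5}  →  V:4 E:0  edges: ∅
normal form: no rule applies after step 5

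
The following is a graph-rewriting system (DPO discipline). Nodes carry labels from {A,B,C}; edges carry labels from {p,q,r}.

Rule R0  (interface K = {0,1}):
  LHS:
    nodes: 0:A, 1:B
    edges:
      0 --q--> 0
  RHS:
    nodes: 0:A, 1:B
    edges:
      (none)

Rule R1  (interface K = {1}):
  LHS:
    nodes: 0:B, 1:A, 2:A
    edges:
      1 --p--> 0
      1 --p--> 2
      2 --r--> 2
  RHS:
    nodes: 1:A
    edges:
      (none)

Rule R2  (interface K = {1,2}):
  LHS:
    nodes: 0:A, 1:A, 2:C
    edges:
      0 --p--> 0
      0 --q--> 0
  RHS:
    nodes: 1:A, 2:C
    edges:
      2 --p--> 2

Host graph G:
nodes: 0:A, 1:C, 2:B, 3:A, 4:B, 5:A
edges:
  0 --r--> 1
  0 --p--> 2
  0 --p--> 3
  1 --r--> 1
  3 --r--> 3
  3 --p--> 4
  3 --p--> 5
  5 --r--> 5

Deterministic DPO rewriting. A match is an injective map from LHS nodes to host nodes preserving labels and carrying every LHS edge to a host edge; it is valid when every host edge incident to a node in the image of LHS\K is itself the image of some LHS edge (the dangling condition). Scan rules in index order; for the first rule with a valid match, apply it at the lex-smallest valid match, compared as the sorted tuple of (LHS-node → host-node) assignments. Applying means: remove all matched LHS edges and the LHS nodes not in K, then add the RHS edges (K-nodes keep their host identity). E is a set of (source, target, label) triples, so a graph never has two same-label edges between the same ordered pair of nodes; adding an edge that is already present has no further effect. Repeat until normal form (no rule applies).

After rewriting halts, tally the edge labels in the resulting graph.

Answer: r:2

Rewrite trace:
initial: |V|=6 |E|=8  E = 0-r->1 0-p->2 0-p->3 1-r->1 3-r->3 3-p->4 3-p->5 5-r->5
step 1: apply R1 at {0↦4, 1↦3, 2↦5}  → |V|=4 |E|=5  E = 0-r->1 0-p->2 0-p->3 1-r->1 3-r->3
step 2: apply R1 at {0↦2, 1↦0, 2↦3}  → |V|=2 |E|=2  E = 0-r->1 1-r->1
final graph: no rule applies after step 2
NF edges: [(0, 1, 'r'), (1, 1, 'r')]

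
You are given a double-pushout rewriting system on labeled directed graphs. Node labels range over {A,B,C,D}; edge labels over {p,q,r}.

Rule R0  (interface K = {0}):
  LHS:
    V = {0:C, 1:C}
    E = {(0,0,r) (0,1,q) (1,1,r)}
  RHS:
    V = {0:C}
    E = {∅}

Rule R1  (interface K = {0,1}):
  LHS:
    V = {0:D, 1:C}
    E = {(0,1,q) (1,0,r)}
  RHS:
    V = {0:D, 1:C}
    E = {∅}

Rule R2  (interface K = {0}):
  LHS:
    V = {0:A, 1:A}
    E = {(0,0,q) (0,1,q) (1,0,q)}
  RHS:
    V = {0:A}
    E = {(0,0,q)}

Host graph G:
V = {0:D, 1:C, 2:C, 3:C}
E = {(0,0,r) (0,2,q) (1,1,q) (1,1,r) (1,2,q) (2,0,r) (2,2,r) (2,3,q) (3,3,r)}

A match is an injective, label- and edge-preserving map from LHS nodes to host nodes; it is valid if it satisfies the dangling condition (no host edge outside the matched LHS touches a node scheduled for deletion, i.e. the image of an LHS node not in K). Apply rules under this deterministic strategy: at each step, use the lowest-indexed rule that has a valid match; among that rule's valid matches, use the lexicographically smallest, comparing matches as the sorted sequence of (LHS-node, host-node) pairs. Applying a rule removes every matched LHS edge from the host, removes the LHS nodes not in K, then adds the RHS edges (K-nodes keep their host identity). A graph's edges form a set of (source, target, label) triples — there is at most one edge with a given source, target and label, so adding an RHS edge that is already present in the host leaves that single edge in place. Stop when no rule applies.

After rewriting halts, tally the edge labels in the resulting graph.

Answer: q:2 r:2

Derivation:
start.  V:4 E:9  edges: 0-r->0 0-q->2 1-q->1 1-r->1 1-q->2 2-r->0 2-r->2 2-q->3 3-r->3
1. fire R0 via {0↦2, 1↦3}  →  V:3 E:6  edges: 0-r->0 0-q->2 1-q->1 1-r->1 1-q->2 2-r->0
2. fire R1 via {0↦0, 1↦2}  →  V:3 E:4  edges: 0-r->0 1-q->1 1-r->1 1-q->2
normal form: no rule applies after step 2
NF edges: [(0, 0, 'r'), (1, 1, 'q'), (1, 1, 'r'), (1, 2, 'q')]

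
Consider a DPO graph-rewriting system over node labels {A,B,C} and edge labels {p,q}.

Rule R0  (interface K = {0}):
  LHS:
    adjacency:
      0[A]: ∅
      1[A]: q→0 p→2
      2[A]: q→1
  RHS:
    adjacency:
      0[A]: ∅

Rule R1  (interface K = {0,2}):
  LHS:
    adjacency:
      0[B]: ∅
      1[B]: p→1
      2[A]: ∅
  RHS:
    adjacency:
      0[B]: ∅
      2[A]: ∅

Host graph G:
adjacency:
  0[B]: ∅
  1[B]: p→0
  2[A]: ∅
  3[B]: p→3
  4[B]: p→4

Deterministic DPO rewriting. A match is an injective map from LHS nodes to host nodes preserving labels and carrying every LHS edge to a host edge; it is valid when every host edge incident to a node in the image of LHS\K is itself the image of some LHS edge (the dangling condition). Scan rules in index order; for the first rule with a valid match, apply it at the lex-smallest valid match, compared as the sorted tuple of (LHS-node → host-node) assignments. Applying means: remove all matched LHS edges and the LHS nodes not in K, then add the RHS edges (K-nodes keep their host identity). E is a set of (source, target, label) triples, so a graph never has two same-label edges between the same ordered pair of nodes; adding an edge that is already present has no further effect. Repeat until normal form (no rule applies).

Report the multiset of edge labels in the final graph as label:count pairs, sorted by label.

Answer: p:1

Derivation:
[0] host  ⇒  5 nodes, 3 edges  {1-p->0 3-p->3 4-p->4}
[1] R1 @ {0↦0, 1↦3, 2↦2}  ⇒  4 nodes, 2 edges  {1-p->0 4-p->4}
[2] R1 @ {0↦0, 1↦4, 2↦2}  ⇒  3 nodes, 1 edges  {1-p->0}
halt: no rule applies after step 2
NF edges: [(1, 0, 'p')]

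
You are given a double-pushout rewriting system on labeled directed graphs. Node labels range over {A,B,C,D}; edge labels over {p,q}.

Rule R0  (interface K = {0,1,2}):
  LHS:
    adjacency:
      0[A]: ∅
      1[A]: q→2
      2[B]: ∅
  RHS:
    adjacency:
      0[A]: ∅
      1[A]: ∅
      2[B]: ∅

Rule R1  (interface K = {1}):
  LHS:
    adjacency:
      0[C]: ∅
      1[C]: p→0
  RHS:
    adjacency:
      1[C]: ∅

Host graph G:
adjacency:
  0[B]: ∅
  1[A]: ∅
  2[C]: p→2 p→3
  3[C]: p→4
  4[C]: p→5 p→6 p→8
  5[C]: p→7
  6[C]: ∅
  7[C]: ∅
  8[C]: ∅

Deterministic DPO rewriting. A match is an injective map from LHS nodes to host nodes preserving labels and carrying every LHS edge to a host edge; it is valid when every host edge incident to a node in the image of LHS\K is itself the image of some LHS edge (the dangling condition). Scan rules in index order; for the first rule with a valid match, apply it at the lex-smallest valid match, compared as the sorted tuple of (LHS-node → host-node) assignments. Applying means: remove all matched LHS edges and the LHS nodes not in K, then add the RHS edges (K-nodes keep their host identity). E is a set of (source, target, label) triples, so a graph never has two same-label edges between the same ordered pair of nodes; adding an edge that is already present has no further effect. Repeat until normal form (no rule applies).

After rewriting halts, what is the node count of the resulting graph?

Answer: 3

Derivation:
start.  V:9 E:7  edges: 2-p->2 2-p->3 3-p->4 4-p->5 4-p->6 4-p->8 5-p->7
1. fire R1 via {0↦6, 1↦4}  →  V:8 E:6  edges: 2-p->2 2-p->3 3-p->4 4-p->5 4-p->8 5-p->7
2. fire R1 via {0↦7, 1↦5}  →  V:7 E:5  edges: 2-p->2 2-p->3 3-p->4 4-p->5 4-p->8
3. fire R1 via {0↦5, 1↦4}  →  V:6 E:4  edges: 2-p->2 2-p->3 3-p->4 4-p->8
4. fire R1 via {0↦8, 1↦4}  →  V:5 E:3  edges: 2-p->2 2-p->3 3-p->4
5. fire R1 via {0↦4, 1↦3}  →  V:4 E:2  edges: 2-p->2 2-p->3
6. fire R1 via {0↦3, 1↦2}  →  V:3 E:1  edges: 2-p->2
final graph: no rule applies after step 6
NF nodes: {0:B, 1:A, 2:C}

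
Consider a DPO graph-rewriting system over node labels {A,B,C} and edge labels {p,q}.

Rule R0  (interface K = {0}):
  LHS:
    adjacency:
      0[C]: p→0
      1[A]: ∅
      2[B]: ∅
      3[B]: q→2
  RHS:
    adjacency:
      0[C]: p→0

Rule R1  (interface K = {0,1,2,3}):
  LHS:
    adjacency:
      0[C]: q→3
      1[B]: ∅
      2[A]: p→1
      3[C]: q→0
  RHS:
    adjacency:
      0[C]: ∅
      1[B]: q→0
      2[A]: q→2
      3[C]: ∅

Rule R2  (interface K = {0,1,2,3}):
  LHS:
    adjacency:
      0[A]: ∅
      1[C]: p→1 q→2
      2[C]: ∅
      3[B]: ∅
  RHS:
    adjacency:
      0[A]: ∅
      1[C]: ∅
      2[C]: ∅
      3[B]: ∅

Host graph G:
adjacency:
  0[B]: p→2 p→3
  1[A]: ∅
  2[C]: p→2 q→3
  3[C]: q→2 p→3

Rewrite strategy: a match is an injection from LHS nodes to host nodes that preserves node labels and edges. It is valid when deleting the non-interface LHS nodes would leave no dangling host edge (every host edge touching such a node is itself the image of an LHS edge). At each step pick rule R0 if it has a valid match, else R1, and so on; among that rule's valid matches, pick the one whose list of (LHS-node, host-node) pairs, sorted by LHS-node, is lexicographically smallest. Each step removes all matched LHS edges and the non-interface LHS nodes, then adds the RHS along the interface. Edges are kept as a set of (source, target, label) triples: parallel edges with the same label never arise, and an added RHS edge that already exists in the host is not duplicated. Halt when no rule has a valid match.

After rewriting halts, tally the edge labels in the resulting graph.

Answer: p:2

Derivation:
start.  V:4 E:6  edges: 0-p->2 0-p->3 2-p->2 2-q->3 3-q->2 3-p->3
1. fire R2 via {0↦1, 1↦2, 2↦3, 3↦0}  →  V:4 E:4  edges: 0-p->2 0-p->3 3-q->2 3-p->3
2. fire R2 via {0↦1, 1↦3, 2↦2, 3↦0}  →  V:4 E:2  edges: 0-p->2 0-p->3
normal form: no rule applies after step 2
NF edges: [(0, 2, 'p'), (0, 3, 'p')]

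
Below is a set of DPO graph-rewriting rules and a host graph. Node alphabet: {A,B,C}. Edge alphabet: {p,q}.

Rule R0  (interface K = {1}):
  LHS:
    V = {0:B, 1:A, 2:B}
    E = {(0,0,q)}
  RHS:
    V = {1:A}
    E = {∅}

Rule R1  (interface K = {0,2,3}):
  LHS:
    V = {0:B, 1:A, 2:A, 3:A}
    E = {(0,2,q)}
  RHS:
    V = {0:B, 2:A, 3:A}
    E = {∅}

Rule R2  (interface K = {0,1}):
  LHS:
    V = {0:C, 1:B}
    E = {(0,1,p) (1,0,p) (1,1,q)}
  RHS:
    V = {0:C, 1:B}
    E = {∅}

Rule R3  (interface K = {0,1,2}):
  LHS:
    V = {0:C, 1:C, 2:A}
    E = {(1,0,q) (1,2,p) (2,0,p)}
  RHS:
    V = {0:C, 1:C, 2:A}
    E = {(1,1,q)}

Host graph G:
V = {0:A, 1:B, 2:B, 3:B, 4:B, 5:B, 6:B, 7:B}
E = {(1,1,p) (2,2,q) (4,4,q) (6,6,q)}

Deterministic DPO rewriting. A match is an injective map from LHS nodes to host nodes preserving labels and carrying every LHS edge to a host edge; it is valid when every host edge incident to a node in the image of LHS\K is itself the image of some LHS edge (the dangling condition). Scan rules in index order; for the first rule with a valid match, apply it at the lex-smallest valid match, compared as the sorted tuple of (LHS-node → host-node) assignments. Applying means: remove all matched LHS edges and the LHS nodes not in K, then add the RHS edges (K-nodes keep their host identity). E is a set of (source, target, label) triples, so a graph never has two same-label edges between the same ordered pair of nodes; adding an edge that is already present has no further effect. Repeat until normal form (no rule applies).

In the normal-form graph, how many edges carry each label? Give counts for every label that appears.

Answer: p:1

Derivation:
start.  V:8 E:4  edges: 1-p->1 2-q->2 4-q->4 6-q->6
1. fire R0 via {0↦2, 1↦0, 2↦3}  →  V:6 E:3  edges: 1-p->1 4-q->4 6-q->6
2. fire R0 via {0↦4, 1↦0, 2↦5}  →  V:4 E:2  edges: 1-p->1 6-q->6
3. fire R0 via {0↦6, 1↦0, 2↦7}  →  V:2 E:1  edges: 1-p->1
normal form: no rule applies after step 3
NF edges: [(1, 1, 'p')]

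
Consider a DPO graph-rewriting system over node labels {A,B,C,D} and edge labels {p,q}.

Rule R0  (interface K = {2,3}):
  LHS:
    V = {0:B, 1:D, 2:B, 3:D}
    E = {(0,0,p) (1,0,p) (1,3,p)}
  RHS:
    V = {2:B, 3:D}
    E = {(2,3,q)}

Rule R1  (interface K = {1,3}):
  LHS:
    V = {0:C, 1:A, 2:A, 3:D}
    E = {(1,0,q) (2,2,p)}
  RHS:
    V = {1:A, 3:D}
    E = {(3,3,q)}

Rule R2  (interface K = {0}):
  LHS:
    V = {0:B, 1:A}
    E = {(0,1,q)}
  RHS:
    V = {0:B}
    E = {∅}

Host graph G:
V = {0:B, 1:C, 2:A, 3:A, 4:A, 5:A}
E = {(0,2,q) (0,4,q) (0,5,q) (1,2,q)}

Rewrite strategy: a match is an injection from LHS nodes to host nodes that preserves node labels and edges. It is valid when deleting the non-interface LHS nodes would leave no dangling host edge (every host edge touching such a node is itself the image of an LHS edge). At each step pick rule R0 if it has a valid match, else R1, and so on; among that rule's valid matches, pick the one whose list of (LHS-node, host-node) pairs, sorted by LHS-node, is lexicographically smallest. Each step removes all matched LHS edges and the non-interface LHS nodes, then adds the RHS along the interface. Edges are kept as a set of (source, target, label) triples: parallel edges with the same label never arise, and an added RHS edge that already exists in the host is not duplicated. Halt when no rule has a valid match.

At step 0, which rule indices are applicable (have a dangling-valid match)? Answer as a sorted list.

Answer: [R2]

Rewrite trace:
R0: no valid match — LHS pattern not found
R1: no valid match — LHS pattern not found
R2: 2 valid matches — {0↦0, 1↦4}, {0↦0, 1↦5}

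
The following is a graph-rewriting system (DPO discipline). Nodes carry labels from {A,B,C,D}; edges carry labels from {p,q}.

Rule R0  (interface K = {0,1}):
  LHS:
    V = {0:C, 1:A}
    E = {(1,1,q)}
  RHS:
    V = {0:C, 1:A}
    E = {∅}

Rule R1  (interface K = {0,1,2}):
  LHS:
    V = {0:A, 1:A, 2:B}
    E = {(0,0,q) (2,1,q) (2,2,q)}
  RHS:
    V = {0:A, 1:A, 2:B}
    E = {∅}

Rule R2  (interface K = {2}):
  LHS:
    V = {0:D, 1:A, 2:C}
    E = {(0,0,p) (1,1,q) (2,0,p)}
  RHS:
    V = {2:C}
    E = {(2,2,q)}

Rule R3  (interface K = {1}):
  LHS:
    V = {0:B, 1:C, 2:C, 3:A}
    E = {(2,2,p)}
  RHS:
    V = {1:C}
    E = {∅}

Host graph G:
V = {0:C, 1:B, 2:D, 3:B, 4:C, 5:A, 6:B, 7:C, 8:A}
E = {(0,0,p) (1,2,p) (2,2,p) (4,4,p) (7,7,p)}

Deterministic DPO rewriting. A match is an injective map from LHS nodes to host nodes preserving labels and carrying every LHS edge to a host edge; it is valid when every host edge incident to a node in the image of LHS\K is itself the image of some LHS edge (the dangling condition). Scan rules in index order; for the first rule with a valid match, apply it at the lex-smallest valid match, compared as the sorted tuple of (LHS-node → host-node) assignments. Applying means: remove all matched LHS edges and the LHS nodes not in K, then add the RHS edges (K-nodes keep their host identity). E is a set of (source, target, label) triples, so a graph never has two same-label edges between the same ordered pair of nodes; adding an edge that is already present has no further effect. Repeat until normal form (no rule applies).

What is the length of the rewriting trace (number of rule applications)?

[0] host  ⇒  9 nodes, 5 edges  {0-p->0 1-p->2 2-p->2 4-p->4 7-p->7}
[1] R3 @ {0↦3, 1↦0, 2↦4, 3↦5}  ⇒  6 nodes, 4 edges  {0-p->0 1-p->2 2-p->2 7-p->7}
[2] R3 @ {0↦6, 1↦0, 2↦7, 3↦8}  ⇒  3 nodes, 3 edges  {0-p->0 1-p->2 2-p->2}
final graph: no rule applies after step 2

Answer: 2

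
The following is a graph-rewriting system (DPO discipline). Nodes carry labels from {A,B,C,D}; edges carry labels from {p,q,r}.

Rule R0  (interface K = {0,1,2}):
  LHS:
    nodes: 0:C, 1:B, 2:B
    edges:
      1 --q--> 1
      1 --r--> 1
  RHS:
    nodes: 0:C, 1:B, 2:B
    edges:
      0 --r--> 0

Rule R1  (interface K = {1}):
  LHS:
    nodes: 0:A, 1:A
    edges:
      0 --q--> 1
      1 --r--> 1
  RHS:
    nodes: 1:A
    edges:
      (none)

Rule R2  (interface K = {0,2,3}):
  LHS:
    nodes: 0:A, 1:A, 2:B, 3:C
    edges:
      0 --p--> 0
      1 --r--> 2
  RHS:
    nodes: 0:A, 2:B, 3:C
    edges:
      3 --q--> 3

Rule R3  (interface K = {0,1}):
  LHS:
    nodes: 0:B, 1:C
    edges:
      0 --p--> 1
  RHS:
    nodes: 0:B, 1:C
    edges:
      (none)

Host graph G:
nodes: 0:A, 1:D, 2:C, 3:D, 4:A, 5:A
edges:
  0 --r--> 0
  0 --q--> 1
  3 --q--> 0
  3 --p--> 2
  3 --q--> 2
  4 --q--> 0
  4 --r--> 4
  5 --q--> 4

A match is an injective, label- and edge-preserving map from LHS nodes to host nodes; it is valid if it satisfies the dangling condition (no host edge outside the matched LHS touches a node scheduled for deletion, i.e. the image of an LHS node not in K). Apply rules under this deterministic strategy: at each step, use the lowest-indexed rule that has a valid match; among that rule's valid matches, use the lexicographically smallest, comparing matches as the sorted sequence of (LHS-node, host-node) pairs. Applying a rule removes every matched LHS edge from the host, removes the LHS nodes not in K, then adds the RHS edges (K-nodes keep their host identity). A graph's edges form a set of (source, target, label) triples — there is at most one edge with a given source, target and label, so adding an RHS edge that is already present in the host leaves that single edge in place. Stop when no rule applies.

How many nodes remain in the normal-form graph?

Answer: 4

Rewrite trace:
[0] host  ⇒  6 nodes, 8 edges  {0-r->0 0-q->1 3-q->0 3-p->2 3-q->2 4-q->0 4-r->4 5-q->4}
[1] R1 @ {0↦5, 1↦4}  ⇒  5 nodes, 6 edges  {0-r->0 0-q->1 3-q->0 3-p->2 3-q->2 4-q->0}
[2] R1 @ {0↦4, 1↦0}  ⇒  4 nodes, 4 edges  {0-q->1 3-q->0 3-p->2 3-q->2}
halt: no rule applies after step 2
NF nodes: {0:A, 1:D, 2:C, 3:D}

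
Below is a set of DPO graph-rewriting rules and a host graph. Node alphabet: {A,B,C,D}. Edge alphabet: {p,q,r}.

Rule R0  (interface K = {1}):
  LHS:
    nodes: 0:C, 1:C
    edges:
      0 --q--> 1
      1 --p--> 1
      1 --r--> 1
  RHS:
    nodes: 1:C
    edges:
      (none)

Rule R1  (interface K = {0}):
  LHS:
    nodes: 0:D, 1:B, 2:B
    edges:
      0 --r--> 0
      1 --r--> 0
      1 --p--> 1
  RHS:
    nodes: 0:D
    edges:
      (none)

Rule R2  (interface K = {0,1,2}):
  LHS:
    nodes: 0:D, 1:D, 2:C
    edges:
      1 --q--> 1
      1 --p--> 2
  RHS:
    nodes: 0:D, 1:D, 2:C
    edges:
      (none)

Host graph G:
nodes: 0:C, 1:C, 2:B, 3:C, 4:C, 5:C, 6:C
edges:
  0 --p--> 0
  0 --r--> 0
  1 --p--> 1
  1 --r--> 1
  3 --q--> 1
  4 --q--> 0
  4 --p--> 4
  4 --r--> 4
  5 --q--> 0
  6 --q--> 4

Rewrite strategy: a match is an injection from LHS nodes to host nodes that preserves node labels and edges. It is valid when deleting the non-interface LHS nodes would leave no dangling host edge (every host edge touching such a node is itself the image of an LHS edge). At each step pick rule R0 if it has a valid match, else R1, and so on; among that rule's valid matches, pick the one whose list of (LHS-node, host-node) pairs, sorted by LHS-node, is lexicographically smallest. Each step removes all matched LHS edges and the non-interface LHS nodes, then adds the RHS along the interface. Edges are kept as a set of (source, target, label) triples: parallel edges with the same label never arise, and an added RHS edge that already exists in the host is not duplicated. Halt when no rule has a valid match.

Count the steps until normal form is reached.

Answer: 3

Steps:
[0] host  ⇒  7 nodes, 10 edges  {0-p->0 0-r->0 1-p->1 1-r->1 3-q->1 4-q->0 4-p->4 4-r->4 5-q->0 6-q->4}
[1] R0 @ {0↦3, 1↦1}  ⇒  6 nodes, 7 edges  {0-p->0 0-r->0 4-q->0 4-p->4 4-r->4 5-q->0 6-q->4}
[2] R0 @ {0↦5, 1↦0}  ⇒  5 nodes, 4 edges  {4-q->0 4-p->4 4-r->4 6-q->4}
[3] R0 @ {0↦6, 1↦4}  ⇒  4 nodes, 1 edges  {4-q->0}
halt: no rule applies after step 3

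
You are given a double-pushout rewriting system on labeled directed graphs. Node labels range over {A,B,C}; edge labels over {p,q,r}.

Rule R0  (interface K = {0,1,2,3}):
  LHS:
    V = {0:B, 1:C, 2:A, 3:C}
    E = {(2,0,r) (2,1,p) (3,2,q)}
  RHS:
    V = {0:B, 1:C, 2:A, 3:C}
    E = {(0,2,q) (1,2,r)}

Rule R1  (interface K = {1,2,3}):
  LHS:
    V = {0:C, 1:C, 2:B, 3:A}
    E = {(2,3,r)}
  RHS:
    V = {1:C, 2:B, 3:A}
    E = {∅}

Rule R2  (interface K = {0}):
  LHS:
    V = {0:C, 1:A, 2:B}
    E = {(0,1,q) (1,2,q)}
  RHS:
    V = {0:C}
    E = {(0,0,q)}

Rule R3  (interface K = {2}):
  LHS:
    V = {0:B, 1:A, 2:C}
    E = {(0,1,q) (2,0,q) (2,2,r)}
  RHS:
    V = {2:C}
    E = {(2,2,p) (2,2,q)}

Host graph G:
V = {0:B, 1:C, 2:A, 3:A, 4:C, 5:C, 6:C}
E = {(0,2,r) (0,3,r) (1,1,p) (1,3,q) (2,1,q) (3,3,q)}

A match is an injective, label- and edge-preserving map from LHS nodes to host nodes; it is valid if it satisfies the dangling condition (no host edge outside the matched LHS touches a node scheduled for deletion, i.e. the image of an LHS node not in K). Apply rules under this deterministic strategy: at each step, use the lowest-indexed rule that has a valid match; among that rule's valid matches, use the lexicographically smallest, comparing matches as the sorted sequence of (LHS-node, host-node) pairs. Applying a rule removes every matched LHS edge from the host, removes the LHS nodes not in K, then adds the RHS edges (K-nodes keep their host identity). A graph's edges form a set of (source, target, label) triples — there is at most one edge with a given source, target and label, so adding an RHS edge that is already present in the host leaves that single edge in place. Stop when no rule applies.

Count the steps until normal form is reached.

[0] host  ⇒  7 nodes, 6 edges  {0-r->2 0-r->3 1-p->1 1-q->3 2-q->1 3-q->3}
[1] R1 @ {0↦4, 1↦1, 2↦0, 3↦2}  ⇒  6 nodes, 5 edges  {0-r->3 1-p->1 1-q->3 2-q->1 3-q->3}
[2] R1 @ {0↦5, 1↦1, 2↦0, 3↦3}  ⇒  5 nodes, 4 edges  {1-p->1 1-q->3 2-q->1 3-q->3}
halt: no rule applies after step 2

Answer: 2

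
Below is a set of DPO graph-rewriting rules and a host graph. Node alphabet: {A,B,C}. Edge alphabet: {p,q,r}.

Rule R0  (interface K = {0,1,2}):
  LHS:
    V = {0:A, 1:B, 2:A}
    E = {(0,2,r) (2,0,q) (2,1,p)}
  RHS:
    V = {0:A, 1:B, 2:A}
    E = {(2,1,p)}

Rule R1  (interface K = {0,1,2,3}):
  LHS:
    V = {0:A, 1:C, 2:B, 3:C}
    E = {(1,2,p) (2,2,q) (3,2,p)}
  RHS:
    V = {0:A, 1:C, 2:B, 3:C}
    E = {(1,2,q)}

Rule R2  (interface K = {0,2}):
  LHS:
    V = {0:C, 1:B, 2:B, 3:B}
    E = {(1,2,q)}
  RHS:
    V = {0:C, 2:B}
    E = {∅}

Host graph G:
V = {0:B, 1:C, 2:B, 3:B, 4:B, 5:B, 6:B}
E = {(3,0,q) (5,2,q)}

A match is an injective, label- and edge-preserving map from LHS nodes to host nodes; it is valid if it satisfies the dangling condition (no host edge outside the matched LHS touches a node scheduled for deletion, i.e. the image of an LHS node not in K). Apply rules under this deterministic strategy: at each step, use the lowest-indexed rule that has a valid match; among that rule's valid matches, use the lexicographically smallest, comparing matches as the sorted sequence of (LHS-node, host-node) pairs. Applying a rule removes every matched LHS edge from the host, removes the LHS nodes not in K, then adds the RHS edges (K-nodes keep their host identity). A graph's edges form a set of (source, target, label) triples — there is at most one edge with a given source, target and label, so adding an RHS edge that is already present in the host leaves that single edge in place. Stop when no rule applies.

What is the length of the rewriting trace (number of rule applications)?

Answer: 2

Rewrite trace:
[0] host  ⇒  7 nodes, 2 edges  {3-q->0 5-q->2}
[1] R2 @ {0↦1, 1↦3, 2↦0, 3↦4}  ⇒  5 nodes, 1 edges  {5-q->2}
[2] R2 @ {0↦1, 1↦5, 2↦2, 3↦0}  ⇒  3 nodes, 0 edges  {∅}
normal form: no rule applies after step 2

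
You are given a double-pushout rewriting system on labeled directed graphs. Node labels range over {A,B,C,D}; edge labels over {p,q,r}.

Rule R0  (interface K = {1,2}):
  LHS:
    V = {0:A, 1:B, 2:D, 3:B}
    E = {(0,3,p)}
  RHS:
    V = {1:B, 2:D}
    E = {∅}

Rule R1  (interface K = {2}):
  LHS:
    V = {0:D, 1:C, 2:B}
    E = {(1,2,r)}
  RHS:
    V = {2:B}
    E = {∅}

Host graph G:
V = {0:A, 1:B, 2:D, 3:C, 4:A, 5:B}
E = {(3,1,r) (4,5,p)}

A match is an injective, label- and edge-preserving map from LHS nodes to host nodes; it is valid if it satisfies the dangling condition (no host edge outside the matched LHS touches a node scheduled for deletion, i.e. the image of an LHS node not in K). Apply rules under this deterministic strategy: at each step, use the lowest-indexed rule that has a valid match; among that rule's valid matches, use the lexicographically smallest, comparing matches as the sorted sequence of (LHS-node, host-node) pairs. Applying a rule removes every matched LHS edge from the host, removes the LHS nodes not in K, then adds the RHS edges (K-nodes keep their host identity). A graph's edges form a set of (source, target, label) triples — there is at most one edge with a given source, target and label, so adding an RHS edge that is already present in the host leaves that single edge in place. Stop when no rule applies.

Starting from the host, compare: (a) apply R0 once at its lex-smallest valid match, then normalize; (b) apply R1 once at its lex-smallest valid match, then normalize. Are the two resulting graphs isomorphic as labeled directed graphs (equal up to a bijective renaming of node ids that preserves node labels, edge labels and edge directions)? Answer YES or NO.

Answer: NO

Steps:
branch R0-first: apply at {0↦4, 1↦1, 2↦2, 3↦5} → |E|=1, then 1 more step(s) → NF |V|=2 |E|=0 V={0:A, 1:B} E=∅
branch R1-first: apply at {0↦2, 1↦3, 2↦1} → |E|=1, then 0 more step(s) → NF |V|=4 |E|=1 V={0:A, 1:B, 4:A, 5:B} E=4-p->5
graphs not isomorphic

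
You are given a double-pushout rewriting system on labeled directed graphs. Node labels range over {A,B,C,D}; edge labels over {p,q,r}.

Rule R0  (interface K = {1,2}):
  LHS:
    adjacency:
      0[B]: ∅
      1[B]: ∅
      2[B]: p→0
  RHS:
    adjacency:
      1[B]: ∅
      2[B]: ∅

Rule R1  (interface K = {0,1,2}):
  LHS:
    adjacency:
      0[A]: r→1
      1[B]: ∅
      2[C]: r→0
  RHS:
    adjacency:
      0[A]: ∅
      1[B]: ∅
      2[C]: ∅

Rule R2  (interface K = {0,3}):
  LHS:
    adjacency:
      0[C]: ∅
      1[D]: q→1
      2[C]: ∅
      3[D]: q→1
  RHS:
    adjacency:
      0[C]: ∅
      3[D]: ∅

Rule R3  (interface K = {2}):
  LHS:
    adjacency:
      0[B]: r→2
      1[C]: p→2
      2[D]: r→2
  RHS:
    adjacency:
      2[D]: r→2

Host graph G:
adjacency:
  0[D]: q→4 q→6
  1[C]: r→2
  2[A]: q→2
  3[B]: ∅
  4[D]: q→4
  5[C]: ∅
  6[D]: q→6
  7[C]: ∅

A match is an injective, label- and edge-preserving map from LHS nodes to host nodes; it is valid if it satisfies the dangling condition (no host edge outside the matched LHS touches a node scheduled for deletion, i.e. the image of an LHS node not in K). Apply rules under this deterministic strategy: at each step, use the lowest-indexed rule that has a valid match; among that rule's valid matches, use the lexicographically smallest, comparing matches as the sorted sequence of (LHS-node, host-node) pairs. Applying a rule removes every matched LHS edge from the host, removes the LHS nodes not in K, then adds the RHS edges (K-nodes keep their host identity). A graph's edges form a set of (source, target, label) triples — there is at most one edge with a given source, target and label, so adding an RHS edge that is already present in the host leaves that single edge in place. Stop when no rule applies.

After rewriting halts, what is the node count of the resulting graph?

initial: |V|=8 |E|=6  E = 0-q->4 0-q->6 1-r->2 2-q->2 4-q->4 6-q->6
step 1: apply R2 at {0↦1, 1↦4, 2↦5, 3↦0}  → |V|=6 |E|=4  E = 0-q->6 1-r->2 2-q->2 6-q->6
step 2: apply R2 at {0↦1, 1↦6, 2↦7, 3↦0}  → |V|=4 |E|=2  E = 1-r->2 2-q->2
final graph: no rule applies after step 2
NF nodes: {0:D, 1:C, 2:A, 3:B}

Answer: 4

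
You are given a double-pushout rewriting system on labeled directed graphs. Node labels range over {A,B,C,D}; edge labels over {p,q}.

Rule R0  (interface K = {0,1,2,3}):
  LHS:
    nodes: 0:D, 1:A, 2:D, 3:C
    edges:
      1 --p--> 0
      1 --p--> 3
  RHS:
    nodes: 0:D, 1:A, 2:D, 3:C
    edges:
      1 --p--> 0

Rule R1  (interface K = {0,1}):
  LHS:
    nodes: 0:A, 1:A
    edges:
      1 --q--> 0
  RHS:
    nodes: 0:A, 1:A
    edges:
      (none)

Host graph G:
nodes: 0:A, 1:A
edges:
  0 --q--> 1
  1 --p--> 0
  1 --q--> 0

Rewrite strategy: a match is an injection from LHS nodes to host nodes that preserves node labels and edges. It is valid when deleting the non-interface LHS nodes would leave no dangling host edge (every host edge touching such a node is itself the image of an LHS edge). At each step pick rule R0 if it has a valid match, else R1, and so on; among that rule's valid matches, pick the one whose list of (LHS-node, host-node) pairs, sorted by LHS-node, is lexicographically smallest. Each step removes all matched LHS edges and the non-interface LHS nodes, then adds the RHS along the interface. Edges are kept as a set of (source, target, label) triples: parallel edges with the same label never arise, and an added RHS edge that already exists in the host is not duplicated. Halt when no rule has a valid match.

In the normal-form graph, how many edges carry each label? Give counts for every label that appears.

initial: |V|=2 |E|=3  E = 0-q->1 1-p->0 1-q->0
step 1: apply R1 at {0↦0, 1↦1}  → |V|=2 |E|=2  E = 0-q->1 1-p->0
step 2: apply R1 at {0↦1, 1↦0}  → |V|=2 |E|=1  E = 1-p->0
halt: no rule applies after step 2
NF edges: [(1, 0, 'p')]

Answer: p:1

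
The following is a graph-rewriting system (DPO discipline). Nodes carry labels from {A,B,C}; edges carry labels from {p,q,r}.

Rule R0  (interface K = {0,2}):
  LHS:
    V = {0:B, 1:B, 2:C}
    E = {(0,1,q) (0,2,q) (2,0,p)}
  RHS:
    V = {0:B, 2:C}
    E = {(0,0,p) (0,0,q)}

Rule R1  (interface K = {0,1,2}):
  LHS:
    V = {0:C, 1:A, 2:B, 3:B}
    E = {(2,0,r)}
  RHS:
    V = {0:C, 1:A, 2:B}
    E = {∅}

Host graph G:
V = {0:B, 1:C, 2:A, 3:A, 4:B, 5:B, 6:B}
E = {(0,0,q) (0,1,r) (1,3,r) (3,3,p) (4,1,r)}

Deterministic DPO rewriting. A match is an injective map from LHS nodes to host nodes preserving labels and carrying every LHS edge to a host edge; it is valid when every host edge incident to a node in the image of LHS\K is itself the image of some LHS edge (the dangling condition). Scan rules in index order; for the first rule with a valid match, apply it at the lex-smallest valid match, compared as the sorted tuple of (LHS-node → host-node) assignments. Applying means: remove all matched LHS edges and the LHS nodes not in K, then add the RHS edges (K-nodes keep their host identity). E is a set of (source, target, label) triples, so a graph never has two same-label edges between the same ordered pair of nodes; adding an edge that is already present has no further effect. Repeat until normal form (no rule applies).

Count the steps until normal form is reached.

Answer: 2

Steps:
initial: |V|=7 |E|=5  E = 0-q->0 0-r->1 1-r->3 3-p->3 4-r->1
step 1: apply R1 at {0↦1, 1↦2, 2↦0, 3↦5}  → |V|=6 |E|=4  E = 0-q->0 1-r->3 3-p->3 4-r->1
step 2: apply R1 at {0↦1, 1↦2, 2↦4, 3↦6}  → |V|=5 |E|=3  E = 0-q->0 1-r->3 3-p->3
final graph: no rule applies after step 2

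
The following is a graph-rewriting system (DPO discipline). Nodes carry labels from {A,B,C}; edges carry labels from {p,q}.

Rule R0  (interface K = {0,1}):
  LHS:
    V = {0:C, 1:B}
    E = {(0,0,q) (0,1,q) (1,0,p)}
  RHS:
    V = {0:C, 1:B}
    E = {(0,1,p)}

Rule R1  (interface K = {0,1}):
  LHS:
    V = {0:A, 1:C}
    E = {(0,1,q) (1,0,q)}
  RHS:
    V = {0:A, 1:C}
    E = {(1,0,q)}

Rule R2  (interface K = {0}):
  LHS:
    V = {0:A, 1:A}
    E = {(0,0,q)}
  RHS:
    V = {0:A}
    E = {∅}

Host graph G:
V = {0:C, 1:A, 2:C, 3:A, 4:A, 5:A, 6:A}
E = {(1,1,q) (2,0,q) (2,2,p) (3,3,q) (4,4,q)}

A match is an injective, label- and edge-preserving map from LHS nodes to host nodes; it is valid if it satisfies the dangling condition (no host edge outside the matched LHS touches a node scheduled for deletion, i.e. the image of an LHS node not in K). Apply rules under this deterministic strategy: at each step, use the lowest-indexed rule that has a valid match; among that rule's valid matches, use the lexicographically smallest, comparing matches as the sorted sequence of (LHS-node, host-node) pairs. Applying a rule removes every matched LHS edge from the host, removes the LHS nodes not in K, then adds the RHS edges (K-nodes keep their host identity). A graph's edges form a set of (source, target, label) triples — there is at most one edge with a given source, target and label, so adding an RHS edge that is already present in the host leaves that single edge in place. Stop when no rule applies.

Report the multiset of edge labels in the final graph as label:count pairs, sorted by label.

Answer: p:1 q:1

Rewrite trace:
initial: |V|=7 |E|=5  E = 1-q->1 2-q->0 2-p->2 3-q->3 4-q->4
step 1: apply R2 at {0↦1, 1↦5}  → |V|=6 |E|=4  E = 2-q->0 2-p->2 3-q->3 4-q->4
step 2: apply R2 at {0↦3, 1↦1}  → |V|=5 |E|=3  E = 2-q->0 2-p->2 4-q->4
step 3: apply R2 at {0↦4, 1↦3}  → |V|=4 |E|=2  E = 2-q->0 2-p->2
halt: no rule applies after step 3
NF edges: [(2, 0, 'q'), (2, 2, 'p')]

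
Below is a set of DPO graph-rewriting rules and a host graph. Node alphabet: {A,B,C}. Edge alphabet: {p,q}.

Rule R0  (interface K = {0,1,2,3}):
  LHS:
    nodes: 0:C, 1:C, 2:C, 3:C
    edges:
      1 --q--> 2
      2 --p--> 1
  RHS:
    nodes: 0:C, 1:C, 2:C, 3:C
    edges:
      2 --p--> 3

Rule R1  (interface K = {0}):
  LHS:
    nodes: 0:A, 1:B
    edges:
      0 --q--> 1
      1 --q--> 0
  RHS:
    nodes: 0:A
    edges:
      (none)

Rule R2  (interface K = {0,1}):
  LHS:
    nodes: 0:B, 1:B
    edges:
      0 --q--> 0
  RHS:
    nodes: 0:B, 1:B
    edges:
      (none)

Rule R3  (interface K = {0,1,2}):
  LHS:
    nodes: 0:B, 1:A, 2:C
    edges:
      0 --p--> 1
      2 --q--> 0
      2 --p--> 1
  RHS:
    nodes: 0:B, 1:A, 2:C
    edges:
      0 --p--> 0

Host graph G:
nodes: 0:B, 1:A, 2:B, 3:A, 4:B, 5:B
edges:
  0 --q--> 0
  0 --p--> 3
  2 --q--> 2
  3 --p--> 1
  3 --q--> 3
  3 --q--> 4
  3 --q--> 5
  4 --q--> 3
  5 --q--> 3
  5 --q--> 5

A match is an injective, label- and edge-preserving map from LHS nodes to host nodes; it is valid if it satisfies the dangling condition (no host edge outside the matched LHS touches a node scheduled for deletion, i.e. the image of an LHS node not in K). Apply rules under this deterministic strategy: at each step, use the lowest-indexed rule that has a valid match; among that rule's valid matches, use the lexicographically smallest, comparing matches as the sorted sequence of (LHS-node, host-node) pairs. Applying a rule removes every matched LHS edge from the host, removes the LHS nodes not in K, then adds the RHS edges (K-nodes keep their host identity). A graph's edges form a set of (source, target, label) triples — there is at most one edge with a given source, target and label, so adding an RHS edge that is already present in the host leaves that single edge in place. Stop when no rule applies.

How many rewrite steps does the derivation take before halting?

Answer: 5

Steps:
start.  V:6 E:10  edges: 0-q->0 0-p->3 2-q->2 3-p->1 3-q->3 3-q->4 3-q->5 4-q->3 5-q->3 5-q->5
1. fire R1 via {0↦3, 1↦4}  →  V:5 E:8  edges: 0-q->0 0-p->3 2-q->2 3-p->1 3-q->3 3-q->5 5-q->3 5-q->5
2. fire R2 via {0↦0, 1↦2}  →  V:5 E:7  edges: 0-p->3 2-q->2 3-p->1 3-q->3 3-q->5 5-q->3 5-q->5
3. fire R2 via {0↦2, 1↦0}  →  V:5 E:6  edges: 0-p->3 3-p->1 3-q->3 3-q->5 5-q->3 5-q->5
4. fire R2 via {0↦5, 1↦0}  →  V:5 E:5  edges: 0-p->3 3-p->1 3-q->3 3-q->5 5-q->3
5. fire R1 via {0↦3, 1↦5}  →  V:4 E:3  edges: 0-p->3 3-p->1 3-q->3
final graph: no rule applies after step 5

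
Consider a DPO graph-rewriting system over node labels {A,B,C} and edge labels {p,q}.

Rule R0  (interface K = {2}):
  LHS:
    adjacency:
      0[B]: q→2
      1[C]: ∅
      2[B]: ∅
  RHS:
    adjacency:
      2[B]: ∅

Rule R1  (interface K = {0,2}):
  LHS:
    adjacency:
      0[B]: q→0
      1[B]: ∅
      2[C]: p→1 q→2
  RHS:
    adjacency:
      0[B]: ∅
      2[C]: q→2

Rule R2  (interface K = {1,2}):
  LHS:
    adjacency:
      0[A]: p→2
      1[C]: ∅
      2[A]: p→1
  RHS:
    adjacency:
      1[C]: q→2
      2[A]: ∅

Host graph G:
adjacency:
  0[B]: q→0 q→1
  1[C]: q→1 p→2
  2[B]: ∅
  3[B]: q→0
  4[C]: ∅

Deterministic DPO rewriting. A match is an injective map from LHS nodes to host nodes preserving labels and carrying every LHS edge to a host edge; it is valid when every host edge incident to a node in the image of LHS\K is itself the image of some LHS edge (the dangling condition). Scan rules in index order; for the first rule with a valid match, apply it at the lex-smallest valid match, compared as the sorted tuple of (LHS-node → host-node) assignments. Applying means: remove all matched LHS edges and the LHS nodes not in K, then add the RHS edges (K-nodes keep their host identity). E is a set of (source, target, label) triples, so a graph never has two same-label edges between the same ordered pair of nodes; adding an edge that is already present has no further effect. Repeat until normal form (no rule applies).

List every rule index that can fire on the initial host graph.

R0: 1 valid match — {0↦3, 1↦4, 2↦0}
R1: 1 valid match — {0↦0, 1↦2, 2↦1}
R2: no valid match — LHS pattern not found

Answer: [R0,R1]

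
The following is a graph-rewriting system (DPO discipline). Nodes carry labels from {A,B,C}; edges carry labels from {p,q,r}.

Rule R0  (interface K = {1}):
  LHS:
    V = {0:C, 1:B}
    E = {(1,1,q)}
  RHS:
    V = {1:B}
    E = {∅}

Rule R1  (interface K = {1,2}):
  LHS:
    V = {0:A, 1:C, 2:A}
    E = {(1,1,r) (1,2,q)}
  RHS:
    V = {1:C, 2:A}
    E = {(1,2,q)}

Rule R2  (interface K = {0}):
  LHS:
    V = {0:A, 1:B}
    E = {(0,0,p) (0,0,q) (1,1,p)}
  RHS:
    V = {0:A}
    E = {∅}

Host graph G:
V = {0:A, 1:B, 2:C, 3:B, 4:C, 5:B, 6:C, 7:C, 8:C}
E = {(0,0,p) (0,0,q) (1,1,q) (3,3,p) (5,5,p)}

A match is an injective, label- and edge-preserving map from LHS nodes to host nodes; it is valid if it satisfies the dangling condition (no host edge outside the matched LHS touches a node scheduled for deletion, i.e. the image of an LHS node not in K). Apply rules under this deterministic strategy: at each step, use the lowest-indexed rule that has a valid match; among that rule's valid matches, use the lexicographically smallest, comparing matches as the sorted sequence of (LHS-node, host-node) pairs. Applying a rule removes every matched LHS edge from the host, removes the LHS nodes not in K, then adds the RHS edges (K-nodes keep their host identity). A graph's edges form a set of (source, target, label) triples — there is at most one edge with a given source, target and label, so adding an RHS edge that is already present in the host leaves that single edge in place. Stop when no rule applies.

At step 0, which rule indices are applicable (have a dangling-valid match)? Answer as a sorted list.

R0: 5 valid matches — {0↦2, 1↦1}, {0↦4, 1↦1}, {0↦6, 1↦1} (+2 more)
R1: no valid match — LHS pattern not found
R2: 2 valid matches — {0↦0, 1↦3}, {0↦0, 1↦5}

Answer: [R0,R2]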